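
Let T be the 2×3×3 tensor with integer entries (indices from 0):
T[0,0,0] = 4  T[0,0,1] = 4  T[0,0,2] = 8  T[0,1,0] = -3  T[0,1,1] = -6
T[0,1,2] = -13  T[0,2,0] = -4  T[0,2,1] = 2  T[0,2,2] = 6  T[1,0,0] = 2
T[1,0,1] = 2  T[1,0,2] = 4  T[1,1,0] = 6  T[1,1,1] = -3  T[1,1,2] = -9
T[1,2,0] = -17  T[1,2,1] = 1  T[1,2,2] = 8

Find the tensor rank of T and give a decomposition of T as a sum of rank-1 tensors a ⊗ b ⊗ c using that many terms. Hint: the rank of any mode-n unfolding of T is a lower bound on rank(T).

rank(T) = 2

Lower bound: the mode-3 unfolding of T (rows indexed by k, columns by (i,j) = (0,0), (0,1), (0,2), (1,0), (1,1), (1,2)) is [[4, -3, -4, 2, 6, -17], [4, -6, 2, 2, -3, 1], [8, -13, 6, 4, -9, 8]].
There the 2×2 minor on rows k ∈ {0, 1}, columns (i,j) ∈ {(0,0), (0,1)} is det [[4, -3], [4, -6]] = -12 ≠ 0, so this unfolding has rank ≥ 2; CP rank is at least every unfolding rank, so rank(T) ≥ 2. (This is only a lower bound: in general the CP rank may exceed every unfolding rank, so we still need to exhibit 2 rank-1 terms summing to T.)
Upper bound — finding two terms. Write S_k = T[:,:,k] for the frontal slices: S₀ = [[4, -3, -4], [2, 6, -17]], S₁ = [[4, -6, 2], [2, -3, 1]], S₂ = [[8, -13, 6], [4, -9, 8]].
If T = a₁ ⊗ b₁ ⊗ c₁ + a₂ ⊗ b₂ ⊗ c₂ then each S_k = c₁[k]·a₁b₁ᵀ + c₂[k]·a₂b₂ᵀ. S₀ and S₁ are linearly independent, so a₁b₁ᵀ and a₂b₂ᵀ must span the same plane of matrices: they are the rank-1 matrices of the form x·S₀ + y·S₁.
The 2×2 minor of x·S₀ + y·S₁ on rows {0,1}, columns {0,1} is 30·x² + 30·xy = 30·(x + y)(x), vanishing at (x:y) = (1:-1) and (0:1).
M₁ = S₀ − S₁ = [[0, 3, -6], [0, 9, -18]] = 3·[1, 3][0, 1, -2]ᵀ and M₂ = S₁ = [[4, -6, 2], [2, -3, 1]] = [2, 1][2, -3, 1]ᵀ, so take a₁ = [1, 3], b₁ = [0, 1, -2], a₂ = [2, 1], b₂ = [2, -3, 1].
Each slice is an integer combination of E₁ = a₁b₁ᵀ and E₂ = a₂b₂ᵀ: S₀ = 3·E₁ + E₂, S₁ = E₂, S₂ = −E₁ + 2·E₂; reading off coefficients, c₁ = [3, 0, -1] and c₂ = [1, 1, 2].
Hence T = [1, 3] ⊗ [0, 1, -2] ⊗ [3, 0, -1] + [2, 1] ⊗ [2, -3, 1] ⊗ [1, 1, 2], so rank(T) ≤ 2.
These bounds meet, so rank(T) = 2.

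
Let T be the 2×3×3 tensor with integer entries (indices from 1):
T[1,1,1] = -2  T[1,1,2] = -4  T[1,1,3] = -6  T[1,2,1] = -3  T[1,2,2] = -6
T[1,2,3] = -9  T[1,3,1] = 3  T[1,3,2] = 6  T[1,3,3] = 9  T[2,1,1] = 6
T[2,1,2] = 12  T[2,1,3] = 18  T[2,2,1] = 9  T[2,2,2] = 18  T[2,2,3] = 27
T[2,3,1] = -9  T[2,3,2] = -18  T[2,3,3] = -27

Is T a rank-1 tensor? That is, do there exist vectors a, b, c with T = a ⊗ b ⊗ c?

Yes

If T = a ⊗ b ⊗ c then every fibre of T is a multiple of the corresponding factor, so read the factors off the fibres through the nonzero entry T[1,1,1] = -2.
The mode-1 fibre T[:,1,1] = [-2, 6] gives a = [1, -3] (primitive direction); the mode-2 fibre T[1,:,1] = [-2, -3, 3] gives b = [2, 3, -3]; then c[k] = T[1,1,k] / (a[1]·b[1]) = [-2, -4, -6] / 2 = [-1, -2, -3].
Expanding [1, -3] ⊗ [2, 3, -3] ⊗ [-1, -2, -3] reproduces all 18 entries of T, so T = [1, -3] ⊗ [2, 3, -3] ⊗ [-1, -2, -3] and rank(T) ≤ 1.
Equivalently every frontal slice T[:,:,k] is c[k] times the rank-1 matrix [1, -3] ⊗ [2, 3, -3]. So T has rank 1 (it is nonzero).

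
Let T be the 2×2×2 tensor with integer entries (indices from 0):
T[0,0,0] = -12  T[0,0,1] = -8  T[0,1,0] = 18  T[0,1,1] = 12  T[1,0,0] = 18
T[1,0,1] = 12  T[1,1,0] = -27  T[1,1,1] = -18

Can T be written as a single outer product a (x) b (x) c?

The mode-1 fibre T[:,0,0] = [-12, 18] gives a = [2, -3] (primitive direction); the mode-2 fibre T[0,:,0] = [-12, 18] gives b = [2, -3]; then c[k] = T[0,0,k] / (a[0]·b[0]) = [-12, -8] / 4 = [-3, -2].
Expanding [2, -3] (x) [2, -3] (x) [-3, -2] reproduces all 8 entries of T, so T = [2, -3] (x) [2, -3] (x) [-3, -2] and rank(T) ≤ 1.
Equivalently every frontal slice T[:,:,k] is c[k] times the rank-1 matrix [2, -3] (x) [2, -3]. So T has rank 1 (it is nonzero).

Yes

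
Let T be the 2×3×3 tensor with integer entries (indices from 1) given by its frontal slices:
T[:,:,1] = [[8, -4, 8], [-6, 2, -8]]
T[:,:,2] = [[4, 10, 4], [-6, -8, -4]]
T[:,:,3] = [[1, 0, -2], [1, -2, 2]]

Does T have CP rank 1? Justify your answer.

No

The mode-2 unfolding of T (rows indexed by j, columns by (i,k) = (1,1), (1,2), (1,3), (2,1), (2,2), (2,3)) is [[8, 4, 1, -6, -6, 1], [-4, 10, 0, 2, -8, -2], [8, 4, -2, -8, -4, 2]].
There the 3×3 minor on rows j ∈ {1, 2, 3}, columns (i,k) ∈ {(1,1), (1,2), (1,3)} is det [[8, 4, 1], [-4, 10, 0], [8, 4, -2]] = -288 ≠ 0, so this unfolding has rank ≥ 3; CP rank is at least every unfolding rank, so rank(T) ≥ 3.
In particular rank(T) ≥ 3 > 1, so T is not rank-1.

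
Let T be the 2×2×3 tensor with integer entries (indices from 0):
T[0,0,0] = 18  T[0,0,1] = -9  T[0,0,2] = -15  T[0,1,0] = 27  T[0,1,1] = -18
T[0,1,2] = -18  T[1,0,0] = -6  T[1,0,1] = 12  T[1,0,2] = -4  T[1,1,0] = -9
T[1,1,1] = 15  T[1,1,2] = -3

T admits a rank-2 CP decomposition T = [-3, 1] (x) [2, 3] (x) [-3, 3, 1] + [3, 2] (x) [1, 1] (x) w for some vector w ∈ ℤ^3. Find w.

w = [0, 3, -3]

Subtract the known terms from T to get the rank-1 residual R = [3, 2] (x) [1, 1] (x) w, so R[i,j,k] = a[i]·b[j]·w[k]. Pick indices with nonzero a[0]·b[0] = (3)·(1) = 3. Only the fibre through (0,0,·) is needed: R[0,0,:] = T[0,0,:] − Σₗ aₗ[0]bₗ[0]cₗ = [18, -9, -15] − (-3)·(2)·[-3, 3, 1] = [0, 9, -9]. Then w[k] = R[0,0,k] / 3 for each k, giving w = [0, 9, -9] / 3 = [0, 3, -3].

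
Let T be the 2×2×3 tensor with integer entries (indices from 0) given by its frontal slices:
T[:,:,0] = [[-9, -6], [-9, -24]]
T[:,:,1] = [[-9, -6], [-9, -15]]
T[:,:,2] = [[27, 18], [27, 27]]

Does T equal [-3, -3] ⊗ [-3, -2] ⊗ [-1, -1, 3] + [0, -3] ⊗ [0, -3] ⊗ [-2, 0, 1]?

No

Reconstruct entry (1,1,1) from the claimed factors: Σₗ aₗ[1]bₗ[1]cₗ[1] = (-3)·(-2)·(-1) + (-3)·(-3)·(0) = -6, but T[1,1,1] = -15. The claim is false.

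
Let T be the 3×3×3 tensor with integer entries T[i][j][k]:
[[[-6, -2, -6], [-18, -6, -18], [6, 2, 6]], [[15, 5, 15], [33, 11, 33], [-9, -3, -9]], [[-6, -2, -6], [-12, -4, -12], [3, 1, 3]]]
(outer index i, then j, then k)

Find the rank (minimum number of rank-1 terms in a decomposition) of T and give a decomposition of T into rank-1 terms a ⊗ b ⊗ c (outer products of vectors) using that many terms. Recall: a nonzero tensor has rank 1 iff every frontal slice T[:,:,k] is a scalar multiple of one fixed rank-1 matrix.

rank(T) = 2

Lower bound: the mode-1 unfolding of T (rows indexed by i, columns by (j,k) = (0,0), (0,1), (0,2), (1,0), (1,1), (1,2), (2,0), (2,1), (2,2)) is [[-6, -2, -6, -18, -6, -18, 6, 2, 6], [15, 5, 15, 33, 11, 33, -9, -3, -9], [-6, -2, -6, -12, -4, -12, 3, 1, 3]].
There the 2×2 minor on rows i ∈ {0, 1}, columns (j,k) ∈ {(0,0), (1,0)} is det [[-6, -18], [15, 33]] = 72 ≠ 0, so this unfolding has rank ≥ 2; CP rank is at least every unfolding rank, so rank(T) ≥ 2. (This is only a lower bound: in general the CP rank may exceed every unfolding rank, so we still need to exhibit 2 rank-1 terms summing to T.)
Upper bound — finding two terms. Every mode-3 slice of T is a multiple of one matrix: T[:,:,k] = c[k]·M with c = [3, 1, 3] and M = [[-2, -6, 2], [5, 11, -3], [-2, -4, 1]] (rows indexed by i, columns by j). So it suffices to write M as a sum of two rank-1 matrices.
The rows of M satisfy (row 0) = −2·(row 1) − 4·(row 2), so splitting by rows, M = [-2, 1, 0][5, 11, -3]ᵀ + [-4, 0, 1][-2, -4, 1]ᵀ.
Hence T = [-2, 1, 0] ⊗ [5, 11, -3] ⊗ [3, 1, 3] + [-4, 0, 1] ⊗ [-2, -4, 1] ⊗ [3, 1, 3], so rank(T) ≤ 2.
These bounds meet, so rank(T) = 2.
Check entry T[1,2,2] = -9: (1)·(-3)·(3) + (0)·(1)·(3) = -9.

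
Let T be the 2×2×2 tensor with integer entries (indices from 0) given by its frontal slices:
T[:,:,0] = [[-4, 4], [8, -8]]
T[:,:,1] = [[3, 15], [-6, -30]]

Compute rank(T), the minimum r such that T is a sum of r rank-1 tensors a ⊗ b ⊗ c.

Lower bound: the mode-3 unfolding of T (rows indexed by k, columns by (i,j) = (0,0), (0,1), (1,0), (1,1)) is [[-4, 4, 8, -8], [3, 15, -6, -30]].
There the 2×2 minor on rows k ∈ {0, 1}, columns (i,j) ∈ {(0,0), (0,1)} is det [[-4, 4], [3, 15]] = -72 ≠ 0, so this unfolding has rank ≥ 2; CP rank is at least every unfolding rank, so rank(T) ≥ 2. (Unfolding ranks only ever bound the CP rank from below — rank(T) can be strictly larger than all of them — so the matching upper bound has to come from an explicit 2-term decomposition.)
Upper bound — finding two terms. Every mode-1 slice of T is a multiple of one matrix: T[i,:,:] = a[i]·M with a = [1, -2] and M = [[-4, 3], [4, 15]] (rows indexed by j, columns by k). So it suffices to write M as a sum of two rank-1 matrices.
Splitting M by its rows (j = 0, 1), M = [1, 0][-4, 3]ᵀ + [0, 1][4, 15]ᵀ.
Hence T = [1, -2] ⊗ [1, 0] ⊗ [-4, 3] + [1, -2] ⊗ [0, 1] ⊗ [4, 15], so rank(T) ≤ 2.
These bounds meet, so rank(T) = 2.
Check entry T[0,0,1] = 3: (1)·(1)·(3) + (1)·(0)·(15) = 3.

2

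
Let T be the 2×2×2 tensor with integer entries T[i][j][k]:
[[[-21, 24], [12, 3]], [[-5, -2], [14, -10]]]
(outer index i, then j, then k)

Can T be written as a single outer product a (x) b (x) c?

The mode-2 unfolding of T (rows indexed by j, columns by (i,k) = (0,0), (0,1), (1,0), (1,1)) is [[-21, 24, -5, -2], [12, 3, 14, -10]].
There the 2×2 minor on rows j ∈ {0, 1}, columns (i,k) ∈ {(0,0), (0,1)} is det [[-21, 24], [12, 3]] = -351 ≠ 0, so this unfolding has rank ≥ 2; CP rank is at least every unfolding rank, so rank(T) ≥ 2.
In particular rank(T) ≥ 2 > 1, so T is not rank-1.

No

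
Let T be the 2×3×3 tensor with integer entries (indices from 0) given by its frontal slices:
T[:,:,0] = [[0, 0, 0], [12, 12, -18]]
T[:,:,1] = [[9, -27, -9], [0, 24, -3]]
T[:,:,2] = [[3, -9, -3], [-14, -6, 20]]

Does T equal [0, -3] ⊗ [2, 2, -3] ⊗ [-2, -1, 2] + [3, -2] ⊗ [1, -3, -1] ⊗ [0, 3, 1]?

Yes

Reconstruct entrywise from the claimed factors. For example, T[1,1,0] = 12 and Σₗ aₗ[1]bₗ[1]cₗ[0] = (-3)·(2)·(-2) + (-2)·(-3)·(0) = 12; checking all 18 entries, every one matches. The claim holds.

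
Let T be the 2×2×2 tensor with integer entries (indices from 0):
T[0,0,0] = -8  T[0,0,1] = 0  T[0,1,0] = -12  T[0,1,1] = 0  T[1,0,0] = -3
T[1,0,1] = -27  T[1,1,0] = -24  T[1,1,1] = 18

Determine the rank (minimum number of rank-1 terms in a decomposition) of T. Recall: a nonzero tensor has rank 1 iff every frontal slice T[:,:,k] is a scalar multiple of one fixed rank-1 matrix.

2

Lower bound: the mode-3 unfolding of T (rows indexed by k, columns by (i,j) = (0,0), (0,1), (1,0), (1,1)) is [[-8, -12, -3, -24], [0, 0, -27, 18]].
There the 2×2 minor on rows k ∈ {0, 1}, columns (i,j) ∈ {(0,0), (1,0)} is det [[-8, -3], [0, -27]] = 216 ≠ 0, so this unfolding has rank ≥ 2; CP rank is at least every unfolding rank, so rank(T) ≥ 2. (Unfolding ranks only ever bound the CP rank from below — rank(T) can be strictly larger than all of them — so the matching upper bound has to come from an explicit 2-term decomposition.)
Upper bound — finding two terms. Write S_k = T[:,:,k] for the frontal slices: S₀ = [[-8, -12], [-3, -24]], S₁ = [[0, 0], [-27, 18]].
If T = a₁ ⊗ b₁ ⊗ c₁ + a₂ ⊗ b₂ ⊗ c₂ then each S_k = c₁[k]·a₁b₁ᵀ + c₂[k]·a₂b₂ᵀ. S₀ and S₁ are linearly independent, so a₁b₁ᵀ and a₂b₂ᵀ must span the same plane of matrices: they are the rank-1 matrices of the form x·S₀ + y·S₁.
det(x·S₀ + y·S₁) is 156·x² − 468·xy = 156·(x − 3·y)(x), vanishing at (x:y) = (3:1) and (0:1).
M₁ = 3·S₀ + S₁ = [[-24, -36], [-36, -54]] = (-6)·[2, 3][2, 3]ᵀ and M₂ = S₁ = [[0, 0], [-27, 18]] = (-9)·[0, 1][3, -2]ᵀ, so take a₁ = [2, 3], b₁ = [2, 3], a₂ = [0, 1], b₂ = [3, -2].
Each slice is an integer combination of E₁ = a₁b₁ᵀ and E₂ = a₂b₂ᵀ: S₀ = −2·E₁ + 3·E₂, S₁ = −9·E₂; reading off coefficients, c₁ = [-2, 0] and c₂ = [3, -9].
Hence T = [2, 3] ⊗ [2, 3] ⊗ [-2, 0] + [0, 1] ⊗ [3, -2] ⊗ [3, -9], so rank(T) ≤ 2.
These bounds meet, so rank(T) = 2.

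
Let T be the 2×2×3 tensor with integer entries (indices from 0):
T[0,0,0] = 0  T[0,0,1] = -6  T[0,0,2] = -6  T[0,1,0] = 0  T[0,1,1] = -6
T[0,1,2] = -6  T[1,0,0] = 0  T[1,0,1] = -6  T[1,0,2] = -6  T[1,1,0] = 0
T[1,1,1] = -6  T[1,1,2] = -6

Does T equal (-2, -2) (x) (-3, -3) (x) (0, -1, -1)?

Reconstruct entrywise from the claimed factors. For example, T[0,1,0] = 0 and Σₗ aₗ[0]bₗ[1]cₗ[0] = (-2)·(-3)·(0) = 0; checking all 12 entries, every one matches. The claim holds.

Yes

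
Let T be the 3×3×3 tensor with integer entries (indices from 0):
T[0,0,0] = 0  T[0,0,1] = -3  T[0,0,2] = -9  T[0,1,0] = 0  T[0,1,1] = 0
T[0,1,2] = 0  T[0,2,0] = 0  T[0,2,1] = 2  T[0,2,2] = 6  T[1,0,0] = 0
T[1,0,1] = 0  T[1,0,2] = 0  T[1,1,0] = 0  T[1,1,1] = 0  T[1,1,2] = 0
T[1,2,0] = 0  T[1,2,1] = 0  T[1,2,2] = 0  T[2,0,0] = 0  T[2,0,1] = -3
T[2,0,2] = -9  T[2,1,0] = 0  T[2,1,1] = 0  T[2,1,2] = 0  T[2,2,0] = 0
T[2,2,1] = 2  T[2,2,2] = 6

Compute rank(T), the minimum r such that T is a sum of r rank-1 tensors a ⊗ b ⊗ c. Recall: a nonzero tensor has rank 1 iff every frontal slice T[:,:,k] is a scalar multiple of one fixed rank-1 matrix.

1

Lower bound: T ≠ 0 (e.g. T[0,0,1] = -3), so rank(T) ≥ 1.
Upper bound: the mode-1 fibre T[:,0,1] = [-3, 0, -3] gives a = [1, 0, 1] (primitive direction); the mode-2 fibre T[0,:,1] = [-3, 0, 2] gives b = [3, 0, -2]; then c[k] = T[0,0,k] / (a[0]·b[0]) = [0, -3, -9] / 3 = [0, -1, -3].
Expanding [1, 0, 1] ⊗ [3, 0, -2] ⊗ [0, -1, -3] reproduces all 27 entries of T, so T = [1, 0, 1] ⊗ [3, 0, -2] ⊗ [0, -1, -3] and rank(T) ≤ 1.
These bounds meet, so rank(T) = 1.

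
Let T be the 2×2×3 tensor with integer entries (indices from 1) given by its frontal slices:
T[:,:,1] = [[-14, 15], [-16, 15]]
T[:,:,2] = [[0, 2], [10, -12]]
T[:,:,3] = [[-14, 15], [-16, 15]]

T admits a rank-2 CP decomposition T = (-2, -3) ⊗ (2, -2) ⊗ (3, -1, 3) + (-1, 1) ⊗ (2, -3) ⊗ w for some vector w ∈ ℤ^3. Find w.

Subtract the known terms from T to get the rank-1 residual R = (-1, 1) ⊗ (2, -3) ⊗ w, so R[i,j,k] = a[i]·b[j]·w[k]. Pick indices with nonzero a[1]·b[1] = (-1)·(2) = -2. Only the fibre through (1,1,·) is needed: R[1,1,:] = T[1,1,:] − Σₗ aₗ[1]bₗ[1]cₗ = [-14, 0, -14] − (-2)·(2)·(3, -1, 3) = [-2, -4, -2]. Then w[k] = R[1,1,k] / -2 for each k, giving w = [-2, -4, -2] / -2 = (1, 2, 1).

w = (1, 2, 1)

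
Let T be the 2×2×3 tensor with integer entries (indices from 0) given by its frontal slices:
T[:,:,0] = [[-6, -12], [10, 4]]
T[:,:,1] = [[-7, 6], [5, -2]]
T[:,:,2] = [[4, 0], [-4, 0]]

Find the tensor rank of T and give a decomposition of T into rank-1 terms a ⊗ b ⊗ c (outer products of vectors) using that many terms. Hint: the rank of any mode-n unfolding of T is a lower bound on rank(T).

Lower bound: in the mode-3 unfolding of T (rows indexed by k, columns by (i,j)) the 2×2 minor on rows k ∈ {0, 1}, columns (i,j) ∈ {(0,0), (0,1)} is det [[-6, -12], [-7, 6]] = -120 ≠ 0, so that unfolding has rank ≥ 2 and hence rank(T) ≥ 2 (CP rank is at least every unfolding rank, though it can be larger).
Upper bound: with S_k = T[:,:,k], the two rank-1 terms a₁b₁ᵀ, a₂b₂ᵀ are the rank-1 members of the pencil x·S₀ + y·S₁.
det(x·S₀ + y·S₁) is 96·x² − 16·xy − 16·y² = 16·(2·x − y)(3·x + y), vanishing at (x:y) = (1:2) and (1:-3).
M₁ = S₀ + 2·S₁ = [[-20, 0], [20, 0]] = (-20)·[1, -1][1, 0]ᵀ and M₂ = S₀ − 3·S₁ = [[15, -30], [-5, 10]] = 5·[3, -1][1, -2]ᵀ, so take a₁ = [1, -1], b₁ = [1, 0], a₂ = [3, -1], b₂ = [1, -2].
Each slice is an integer combination of E₁ = a₁b₁ᵀ and E₂ = a₂b₂ᵀ: S₀ = −12·E₁ + 2·E₂, S₁ = −4·E₁ − E₂, S₂ = 4·E₁; reading off coefficients, c₁ = [-12, -4, 4] and c₂ = [2, -1, 0].
Hence T = [1, -1] ⊗ [1, 0] ⊗ [-12, -4, 4] + [3, -1] ⊗ [1, -2] ⊗ [2, -1, 0], so rank(T) ≤ 2.
These bounds meet, so rank(T) = 2.

rank(T) = 2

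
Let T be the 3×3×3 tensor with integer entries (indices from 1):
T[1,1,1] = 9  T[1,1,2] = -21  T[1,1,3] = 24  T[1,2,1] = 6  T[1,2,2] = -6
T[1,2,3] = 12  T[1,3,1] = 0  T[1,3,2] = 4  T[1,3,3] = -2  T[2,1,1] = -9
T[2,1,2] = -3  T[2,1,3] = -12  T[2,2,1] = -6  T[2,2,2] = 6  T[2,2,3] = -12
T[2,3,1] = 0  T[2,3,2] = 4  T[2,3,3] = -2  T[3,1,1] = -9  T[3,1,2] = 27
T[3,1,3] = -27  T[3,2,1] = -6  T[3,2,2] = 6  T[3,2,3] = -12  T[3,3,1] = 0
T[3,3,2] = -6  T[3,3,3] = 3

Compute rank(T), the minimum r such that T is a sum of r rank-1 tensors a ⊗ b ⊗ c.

2

Lower bound: the mode-3 unfolding of T (rows indexed by k, columns by (i,j) = (1,1), (1,2), (1,3), (2,1), (2,2), (2,3), (3,1), (3,2), (3,3)) is [[9, 6, 0, -9, -6, 0, -9, -6, 0], [-21, -6, 4, -3, 6, 4, 27, 6, -6], [24, 12, -2, -12, -12, -2, -27, -12, 3]].
There the 2×2 minor on rows k ∈ {1, 2}, columns (i,j) ∈ {(1,1), (1,2)} is det [[9, 6], [-21, -6]] = 72 ≠ 0, so this unfolding has rank ≥ 2; CP rank is at least every unfolding rank, so rank(T) ≥ 2. (Flattening ranks never certify an upper bound on CP rank; for that we must actually write T with 2 rank-1 terms.)
Upper bound — finding two terms. Write S_k = T[:,:,k] for the frontal slices: S₁ = [[9, 6, 0], [-9, -6, 0], [-9, -6, 0]], S₂ = [[-21, -6, 4], [-3, 6, 4], [27, 6, -6]], S₃ = [[24, 12, -2], [-12, -12, -2], [-27, -12, 3]].
If T = a₁ ⊗ b₁ ⊗ c₁ + a₂ ⊗ b₂ ⊗ c₂ then each S_k = c₁[k]·a₁b₁ᵀ + c₂[k]·a₂b₂ᵀ. S₁ and S₂ are linearly independent, so a₁b₁ᵀ and a₂b₂ᵀ must span the same plane of matrices: they are the rank-1 matrices of the form x·S₁ + y·S₂.
The 2×2 minor of x·S₁ + y·S₂ on rows {1,2}, columns {1,2} is 144·xy − 144·y² = 144·(x − y)(y), vanishing at (x:y) = (1:1) and (1:0).
M₁ = S₁ + S₂ = [[-12, 0, 4], [-12, 0, 4], [18, 0, -6]] = (-2)·[2, 2, -3][3, 0, -1]ᵀ and M₂ = S₁ = [[9, 6, 0], [-9, -6, 0], [-9, -6, 0]] = 3·[1, -1, -1][3, 2, 0]ᵀ, so take a₁ = [2, 2, -3], b₁ = [3, 0, -1], a₂ = [1, -1, -1], b₂ = [3, 2, 0].
Each slice is an integer combination of E₁ = a₁b₁ᵀ and E₂ = a₂b₂ᵀ: S₁ = 3·E₂, S₂ = −2·E₁ − 3·E₂, S₃ = E₁ + 6·E₂; reading off coefficients, c₁ = [0, -2, 1] and c₂ = [3, -3, 6].
Hence T = [2, 2, -3] ⊗ [3, 0, -1] ⊗ [0, -2, 1] + [1, -1, -1] ⊗ [3, 2, 0] ⊗ [3, -3, 6], so rank(T) ≤ 2.
These bounds meet, so rank(T) = 2.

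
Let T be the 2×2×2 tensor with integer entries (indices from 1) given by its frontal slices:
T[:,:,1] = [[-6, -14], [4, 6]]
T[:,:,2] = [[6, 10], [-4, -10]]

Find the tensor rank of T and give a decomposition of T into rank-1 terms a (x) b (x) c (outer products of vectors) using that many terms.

rank(T) = 2

Lower bound: in the mode-2 unfolding of T (rows indexed by j, columns by (i,k)) the 2×2 minor on rows j ∈ {1, 2}, columns (i,k) ∈ {(1,1), (1,2)} is det [[-6, 6], [-14, 10]] = 24 ≠ 0, so that unfolding has rank ≥ 2 and hence rank(T) ≥ 2 (CP rank is at least every unfolding rank, though it can be larger).
Upper bound: with S_k = T[:,:,k], the two rank-1 terms a₁b₁ᵀ, a₂b₂ᵀ are the rank-1 members of the pencil x·S₁ + y·S₂.
det(x·S₁ + y·S₂) is 20·x² − 20·y² = 20·(x − y)(x + y), vanishing at (x:y) = (1:1) and (1:-1).
M₁ = S₁ + S₂ = [[0, -4], [0, -4]] = (-4)·[1, 1][0, 1]ᵀ and M₂ = S₁ − S₂ = [[-12, -24], [8, 16]] = (-4)·[3, -2][1, 2]ᵀ, so take a₁ = [1, 1], b₁ = [0, 1], a₂ = [3, -2], b₂ = [1, 2].
Each slice is an integer combination of E₁ = a₁b₁ᵀ and E₂ = a₂b₂ᵀ: S₁ = −2·E₁ − 2·E₂, S₂ = −2·E₁ + 2·E₂; reading off coefficients, c₁ = [-2, -2] and c₂ = [-2, 2].
Hence T = [1, 1] (x) [0, 1] (x) [-2, -2] + [3, -2] (x) [1, 2] (x) [-2, 2], so rank(T) ≤ 2.
These bounds meet, so rank(T) = 2.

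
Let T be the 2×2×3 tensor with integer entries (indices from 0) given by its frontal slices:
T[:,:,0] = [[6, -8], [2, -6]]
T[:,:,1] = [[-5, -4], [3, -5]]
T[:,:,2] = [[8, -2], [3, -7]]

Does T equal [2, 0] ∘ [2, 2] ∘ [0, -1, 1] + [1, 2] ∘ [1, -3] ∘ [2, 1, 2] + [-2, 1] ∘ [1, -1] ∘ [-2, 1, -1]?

No

Reconstruct entry (0,1,0) from the claimed factors: Σₗ aₗ[0]bₗ[1]cₗ[0] = (2)·(2)·(0) + (1)·(-3)·(2) + (-2)·(-1)·(-2) = -10, but T[0,1,0] = -8. The claim is false.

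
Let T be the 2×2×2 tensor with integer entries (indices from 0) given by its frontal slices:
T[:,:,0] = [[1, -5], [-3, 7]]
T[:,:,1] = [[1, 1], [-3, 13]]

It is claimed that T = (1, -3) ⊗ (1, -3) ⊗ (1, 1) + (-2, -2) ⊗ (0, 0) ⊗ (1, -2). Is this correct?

No

Reconstruct entry (0,1,0) from the claimed factors: Σₗ aₗ[0]bₗ[1]cₗ[0] = (1)·(-3)·(1) + (-2)·(0)·(1) = -3, but T[0,1,0] = -5. The claim is false.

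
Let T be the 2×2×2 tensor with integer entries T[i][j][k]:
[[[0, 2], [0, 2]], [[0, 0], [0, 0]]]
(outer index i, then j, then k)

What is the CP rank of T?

Lower bound: T ≠ 0 (e.g. T[0,0,1] = 2), so rank(T) ≥ 1.
Upper bound: if T = a ⊗ b ⊗ c then every fibre of T is a multiple of the corresponding factor, so read the factors off the fibres through the nonzero entry T[0,0,1] = 2.
The mode-1 fibre T[:,0,1] = [2, 0] gives a = [1, 0] (primitive direction); the mode-2 fibre T[0,:,1] = [2, 2] gives b = [1, 1]; then c[k] = T[0,0,k] / (a[0]·b[0]) = [0, 2] / 1 = [0, 2].
Expanding [1, 0] ⊗ [1, 1] ⊗ [0, 2] reproduces all 8 entries of T, so T = [1, 0] ⊗ [1, 1] ⊗ [0, 2] and rank(T) ≤ 1.
These bounds meet, so rank(T) = 1.

1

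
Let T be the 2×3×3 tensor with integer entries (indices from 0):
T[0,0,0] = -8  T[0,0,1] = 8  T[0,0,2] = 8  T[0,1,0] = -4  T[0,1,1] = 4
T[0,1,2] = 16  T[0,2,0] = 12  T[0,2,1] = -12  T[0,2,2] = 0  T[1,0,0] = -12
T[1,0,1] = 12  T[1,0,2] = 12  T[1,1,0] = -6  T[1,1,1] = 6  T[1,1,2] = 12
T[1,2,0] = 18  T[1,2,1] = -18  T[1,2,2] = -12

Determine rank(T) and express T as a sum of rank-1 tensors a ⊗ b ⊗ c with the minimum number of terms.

rank(T) = 2

Lower bound: the mode-1 unfolding of T (rows indexed by i, columns by (j,k) = (0,0), (0,1), (0,2), (1,0), (1,1), (1,2), (2,0), (2,1), (2,2)) is [[-8, 8, 8, -4, 4, 16, 12, -12, 0], [-12, 12, 12, -6, 6, 12, 18, -18, -12]].
There the 2×2 minor on rows i ∈ {0, 1}, columns (j,k) ∈ {(0,0), (1,2)} is det [[-8, 16], [-12, 12]] = 96 ≠ 0, so this unfolding has rank ≥ 2; CP rank is at least every unfolding rank, so rank(T) ≥ 2. (Unfolding ranks only ever bound the CP rank from below — rank(T) can be strictly larger than all of them — so the matching upper bound has to come from an explicit 2-term decomposition.)
Upper bound — finding two terms. Write S_k = T[:,:,k] for the frontal slices: S₀ = [[-8, -4, 12], [-12, -6, 18]], S₁ = [[8, 4, -12], [12, 6, -18]], S₂ = [[8, 16, 0], [12, 12, -12]].
If T = a₁ ⊗ b₁ ⊗ c₁ + a₂ ⊗ b₂ ⊗ c₂ then each S_k = c₁[k]·a₁b₁ᵀ + c₂[k]·a₂b₂ᵀ. S₀ and S₂ are linearly independent, so a₁b₁ᵀ and a₂b₂ᵀ must span the same plane of matrices: they are the rank-1 matrices of the form x·S₀ + y·S₂.
The 2×2 minor of x·S₀ + y·S₂ on rows {0,1}, columns {0,1} is 96·xy − 96·y² = 96·(x − y)(y), vanishing at (x:y) = (1:1) and (1:0).
M₁ = S₀ + S₂ = [[0, 12, 12], [0, 6, 6]] = 6·(2, 1)(0, 1, 1)ᵀ and M₂ = S₀ = [[-8, -4, 12], [-12, -6, 18]] = (-2)·(2, 3)(2, 1, -3)ᵀ, so take a₁ = (2, 1), b₁ = (0, 1, 1), a₂ = (2, 3), b₂ = (2, 1, -3).
Each slice is an integer combination of E₁ = a₁b₁ᵀ and E₂ = a₂b₂ᵀ: S₀ = −2·E₂, S₁ = 2·E₂, S₂ = 6·E₁ + 2·E₂; reading off coefficients, c₁ = (0, 0, 6) and c₂ = (-2, 2, 2).
Hence T = (2, 1) ⊗ (0, 1, 1) ⊗ (0, 0, 6) + (2, 3) ⊗ (2, 1, -3) ⊗ (-2, 2, 2), so rank(T) ≤ 2.
These bounds meet, so rank(T) = 2.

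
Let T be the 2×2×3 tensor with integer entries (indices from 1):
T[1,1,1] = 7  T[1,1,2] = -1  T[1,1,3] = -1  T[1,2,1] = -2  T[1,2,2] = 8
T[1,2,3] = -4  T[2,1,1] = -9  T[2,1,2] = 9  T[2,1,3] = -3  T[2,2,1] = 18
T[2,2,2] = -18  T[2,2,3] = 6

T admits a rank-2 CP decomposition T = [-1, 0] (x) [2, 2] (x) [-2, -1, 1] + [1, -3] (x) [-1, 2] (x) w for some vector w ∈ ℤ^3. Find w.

w = [-3, 3, -1]

Subtract the known terms from T to get the rank-1 residual R = [1, -3] (x) [-1, 2] (x) w, so R[i,j,k] = a[i]·b[j]·w[k]. Pick indices with nonzero a[1]·b[1] = (1)·(-1) = -1. Only the fibre through (1,1,·) is needed: R[1,1,:] = T[1,1,:] − Σₗ aₗ[1]bₗ[1]cₗ = [7, -1, -1] − (-1)·(2)·[-2, -1, 1] = [3, -3, 1]. Then w[k] = R[1,1,k] / -1 for each k, giving w = [3, -3, 1] / -1 = [-3, 3, -1].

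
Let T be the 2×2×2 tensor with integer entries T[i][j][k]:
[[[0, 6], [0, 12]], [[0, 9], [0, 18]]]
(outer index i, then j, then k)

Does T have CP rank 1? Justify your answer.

Yes

If T = a ⊗ b ⊗ c then every fibre of T is a multiple of the corresponding factor, so read the factors off the fibres through the nonzero entry T[0,0,1] = 6.
The mode-1 fibre T[:,0,1] = [6, 9] gives a = [2, 3] (primitive direction); the mode-2 fibre T[0,:,1] = [6, 12] gives b = [1, 2]; then c[k] = T[0,0,k] / (a[0]·b[0]) = [0, 6] / 2 = [0, 3].
Expanding [2, 3] ⊗ [1, 2] ⊗ [0, 3] reproduces all 8 entries of T, so T = [2, 3] ⊗ [1, 2] ⊗ [0, 3] and rank(T) ≤ 1.
Equivalently every frontal slice T[:,:,k] is c[k] times the rank-1 matrix [2, 3] ⊗ [1, 2]. So T has rank 1 (it is nonzero).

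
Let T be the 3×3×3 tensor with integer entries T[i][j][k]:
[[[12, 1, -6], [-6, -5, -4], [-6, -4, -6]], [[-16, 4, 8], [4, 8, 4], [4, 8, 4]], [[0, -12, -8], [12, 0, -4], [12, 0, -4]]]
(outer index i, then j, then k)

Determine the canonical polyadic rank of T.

3

Lower bound: in the mode-1 unfolding of T (rows indexed by i, columns by (j,k)) the 3×3 minor on rows i ∈ {0, 1, 2}, columns (j,k) ∈ {(0,0), (0,1), (0,2)} is det [[12, 1, -6], [-16, 4, 8], [0, -12, -8]] = -512 ≠ 0, so that unfolding has rank ≥ 3 and hence rank(T) ≥ 3 (CP rank is at least every unfolding rank, though it can be larger).
Upper bound: T is a sum of 3 rank-1 terms, T = [1, -2, 2] ⊗ [2, 1, 1] ⊗ [2, -2, -2] + [1, -1, -1] ⊗ [1, -1, -1] ⊗ [8, 4, 0] + [1, 0, 0] ⊗ [1, 1, 2] ⊗ [0, 1, -2] (written with every a and b primitive with positive leading entry and the scale carried by c; CP decompositions are not unique, and this one is verified by expanding entrywise), so rank(T) ≤ 3.
These bounds meet, so rank(T) = 3.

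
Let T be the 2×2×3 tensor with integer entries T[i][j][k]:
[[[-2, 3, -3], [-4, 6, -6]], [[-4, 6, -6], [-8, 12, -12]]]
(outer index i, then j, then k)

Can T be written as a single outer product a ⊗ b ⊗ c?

If T = a ⊗ b ⊗ c then every fibre of T is a multiple of the corresponding factor, so read the factors off the fibres through the nonzero entry T[0,0,0] = -2.
The mode-1 fibre T[:,0,0] = [-2, -4] gives a = [1, 2] (primitive direction); the mode-2 fibre T[0,:,0] = [-2, -4] gives b = [1, 2]; then c[k] = T[0,0,k] / (a[0]·b[0]) = [-2, 3, -3] / 1 = [-2, 3, -3].
Expanding [1, 2] ⊗ [1, 2] ⊗ [-2, 3, -3] reproduces all 12 entries of T, so T = [1, 2] ⊗ [1, 2] ⊗ [-2, 3, -3] and rank(T) ≤ 1.
Equivalently every frontal slice T[:,:,k] is c[k] times the rank-1 matrix [1, 2] ⊗ [1, 2]. So T has rank 1 (it is nonzero).

Yes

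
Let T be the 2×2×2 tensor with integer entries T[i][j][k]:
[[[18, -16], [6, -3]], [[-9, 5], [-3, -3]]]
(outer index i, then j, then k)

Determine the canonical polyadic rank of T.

2

Lower bound: the mode-1 unfolding of T (rows indexed by i, columns by (j,k) = (0,0), (0,1), (1,0), (1,1)) is [[18, -16, 6, -3], [-9, 5, -3, -3]].
There the 2×2 minor on rows i ∈ {0, 1}, columns (j,k) ∈ {(0,0), (0,1)} is det [[18, -16], [-9, 5]] = -54 ≠ 0, so this unfolding has rank ≥ 2; CP rank is at least every unfolding rank, so rank(T) ≥ 2. (This is only a lower bound: in general the CP rank may exceed every unfolding rank, so we still need to exhibit 2 rank-1 terms summing to T.)
Upper bound — finding two terms. Write S_k = T[:,:,k] for the frontal slices: S₀ = [[18, 6], [-9, -3]], S₁ = [[-16, -3], [5, -3]].
If T = a₁ ⊗ b₁ ⊗ c₁ + a₂ ⊗ b₂ ⊗ c₂ then each S_k = c₁[k]·a₁b₁ᵀ + c₂[k]·a₂b₂ᵀ. S₀ and S₁ are linearly independent, so a₁b₁ᵀ and a₂b₂ᵀ must span the same plane of matrices: they are the rank-1 matrices of the form x·S₀ + y·S₁.
det(x·S₀ + y·S₁) is −63·xy + 63·y² = (-63)·(x − y)(y), vanishing at (x:y) = (1:1) and (1:0).
M₁ = S₀ + S₁ = [[2, 3], [-4, -6]] = [1, -2][2, 3]ᵀ and M₂ = S₀ = [[18, 6], [-9, -3]] = 3·[2, -1][3, 1]ᵀ, so take a₁ = [1, -2], b₁ = [2, 3], a₂ = [2, -1], b₂ = [3, 1].
Each slice is an integer combination of E₁ = a₁b₁ᵀ and E₂ = a₂b₂ᵀ: S₀ = 3·E₂, S₁ = E₁ − 3·E₂; reading off coefficients, c₁ = [0, 1] and c₂ = [3, -3].
Hence T = [1, -2] ⊗ [2, 3] ⊗ [0, 1] + [2, -1] ⊗ [3, 1] ⊗ [3, -3], so rank(T) ≤ 2.
These bounds meet, so rank(T) = 2.
Check entry T[1,1,0] = -3: (-2)·(3)·(0) + (-1)·(1)·(3) = -3.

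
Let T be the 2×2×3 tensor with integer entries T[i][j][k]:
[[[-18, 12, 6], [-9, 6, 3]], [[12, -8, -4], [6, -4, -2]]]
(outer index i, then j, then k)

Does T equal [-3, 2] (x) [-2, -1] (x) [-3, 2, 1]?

Yes

Reconstruct entrywise from the claimed factors. For example, T[0,1,0] = -9 and Σₗ aₗ[0]bₗ[1]cₗ[0] = (-3)·(-1)·(-3) = -9; checking all 12 entries, every one matches. The claim holds.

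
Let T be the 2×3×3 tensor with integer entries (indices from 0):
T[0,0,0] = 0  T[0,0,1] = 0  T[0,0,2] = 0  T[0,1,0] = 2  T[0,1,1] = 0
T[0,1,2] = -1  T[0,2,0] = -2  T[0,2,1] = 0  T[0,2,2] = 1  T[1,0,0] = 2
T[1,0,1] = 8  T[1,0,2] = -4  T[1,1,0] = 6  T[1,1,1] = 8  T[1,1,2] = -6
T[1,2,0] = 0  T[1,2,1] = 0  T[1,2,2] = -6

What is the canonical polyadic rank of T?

Lower bound: the mode-2 unfolding of T (rows indexed by j, columns by (i,k) = (0,0), (0,1), (0,2), (1,0), (1,1), (1,2)) is [[0, 0, 0, 2, 8, -4], [2, 0, -1, 6, 8, -6], [-2, 0, 1, 0, 0, -6]].
There the 3×3 minor on rows j ∈ {0, 1, 2}, columns (i,k) ∈ {(0,0), (1,0), (1,1)} is det [[0, 2, 8], [2, 6, 8], [-2, 0, 0]] = 64 ≠ 0, so this unfolding has rank ≥ 3; CP rank is at least every unfolding rank, so rank(T) ≥ 3. (Flattening ranks never certify an upper bound on CP rank; for that we must actually write T with 3 rank-1 terms.)
Upper bound: T is a sum of 3 rank-1 terms, T = [0, 1] ⊗ [1, 1, 0] ⊗ [0, 8, 0] + [0, 1] ⊗ [1, 1, 2] ⊗ [2, 0, -4] + [1, 2] ⊗ [0, 1, -1] ⊗ [2, 0, -1] (one valid choice — decompositions are not unique — normalised so each a, b is primitive with positive first nonzero entry; check it by expanding all entries), so rank(T) ≤ 3.
These bounds meet, so rank(T) = 3.

3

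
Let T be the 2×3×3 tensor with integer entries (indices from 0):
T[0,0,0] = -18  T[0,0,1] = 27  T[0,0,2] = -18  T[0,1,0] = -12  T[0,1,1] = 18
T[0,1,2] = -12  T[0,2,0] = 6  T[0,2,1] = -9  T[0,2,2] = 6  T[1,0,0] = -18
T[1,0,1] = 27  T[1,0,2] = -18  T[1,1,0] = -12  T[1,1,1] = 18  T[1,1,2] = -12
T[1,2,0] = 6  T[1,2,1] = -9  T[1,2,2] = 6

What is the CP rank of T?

Lower bound: T ≠ 0 (e.g. T[0,0,0] = -18), so rank(T) ≥ 1.
Upper bound: if T = a ⊗ b ⊗ c then every fibre of T is a multiple of the corresponding factor, so read the factors off the fibres through the nonzero entry T[0,0,0] = -18.
The mode-1 fibre T[:,0,0] = [-18, -18] gives a = [1, 1] (primitive direction); the mode-2 fibre T[0,:,0] = [-18, -12, 6] gives b = [3, 2, -1]; then c[k] = T[0,0,k] / (a[0]·b[0]) = [-18, 27, -18] / 3 = [-6, 9, -6].
Expanding [1, 1] ⊗ [3, 2, -1] ⊗ [-6, 9, -6] reproduces all 18 entries of T, so T = [1, 1] ⊗ [3, 2, -1] ⊗ [-6, 9, -6] and rank(T) ≤ 1.
These bounds meet, so rank(T) = 1.
Check entry T[0,1,0] = -12: (1)·(2)·(-6) = -12.

1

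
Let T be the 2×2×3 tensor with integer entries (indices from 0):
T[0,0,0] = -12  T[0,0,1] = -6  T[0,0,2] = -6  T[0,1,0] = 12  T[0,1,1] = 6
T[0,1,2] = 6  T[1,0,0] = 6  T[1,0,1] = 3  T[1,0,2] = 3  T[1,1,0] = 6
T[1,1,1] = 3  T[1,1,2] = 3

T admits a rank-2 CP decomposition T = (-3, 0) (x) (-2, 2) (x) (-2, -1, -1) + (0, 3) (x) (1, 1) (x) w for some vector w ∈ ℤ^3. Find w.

Subtract the known terms from T to get the rank-1 residual R = (0, 3) (x) (1, 1) (x) w, so R[i,j,k] = a[i]·b[j]·w[k]. Pick indices with nonzero a[1]·b[0] = (3)·(1) = 3. Only the fibre through (1,0,·) is needed: R[1,0,:] = T[1,0,:] − Σₗ aₗ[1]bₗ[0]cₗ = [6, 3, 3] − (0)·(-2)·(-2, -1, -1) = [6, 3, 3]. Then w[k] = R[1,0,k] / 3 for each k, giving w = [6, 3, 3] / 3 = (2, 1, 1).

w = (2, 1, 1)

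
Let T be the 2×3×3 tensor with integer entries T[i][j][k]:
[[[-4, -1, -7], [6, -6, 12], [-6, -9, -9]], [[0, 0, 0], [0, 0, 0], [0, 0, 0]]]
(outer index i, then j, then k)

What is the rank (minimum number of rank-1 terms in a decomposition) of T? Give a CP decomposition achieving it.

Lower bound: the mode-2 unfolding of T (rows indexed by j, columns by (i,k) = (0,0), (0,1), (0,2), (1,0), (1,1), (1,2)) is [[-4, -1, -7, 0, 0, 0], [6, -6, 12, 0, 0, 0], [-6, -9, -9, 0, 0, 0]].
There the 2×2 minor on rows j ∈ {0, 1}, columns (i,k) ∈ {(0,0), (0,1)} is det [[-4, -1], [6, -6]] = 30 ≠ 0, so this unfolding has rank ≥ 2; CP rank is at least every unfolding rank, so rank(T) ≥ 2. (This is only a lower bound: in general the CP rank may exceed every unfolding rank, so we still need to exhibit 2 rank-1 terms summing to T.)
Upper bound — finding two terms. Every mode-1 slice of T is a multiple of one matrix: T[i,:,:] = a[i]·M with a = (1, 0) and M = [[-4, -1, -7], [6, -6, 12], [-6, -9, -9]] (rows indexed by j, columns by k). So it suffices to write M as a sum of two rank-1 matrices.
The rows of M satisfy (row 1) = −3·(row 0) + (row 2), so splitting by rows, M = (1, -3, 0)(-4, -1, -7)ᵀ + (0, 1, 1)(-6, -9, -9)ᵀ.
Hence T = (1, 0) ⊗ (1, -3, 0) ⊗ (-4, -1, -7) + (1, 0) ⊗ (0, 1, 1) ⊗ (-6, -9, -9), so rank(T) ≤ 2.
These bounds meet, so rank(T) = 2.
Check entry T[0,0,0] = -4: (1)·(1)·(-4) + (1)·(0)·(-6) = -4.

rank(T) = 2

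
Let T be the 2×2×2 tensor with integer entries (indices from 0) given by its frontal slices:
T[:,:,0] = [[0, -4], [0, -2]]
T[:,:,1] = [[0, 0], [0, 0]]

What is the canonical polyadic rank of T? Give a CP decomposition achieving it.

rank(T) = 1

Lower bound: T ≠ 0 (e.g. T[0,1,0] = -4), so rank(T) ≥ 1.
Upper bound: if T = a ⊗ b ⊗ c then every fibre of T is a multiple of the corresponding factor, so read the factors off the fibres through the nonzero entry T[0,1,0] = -4.
The mode-1 fibre T[:,1,0] = [-4, -2] gives a = [2, 1] (primitive direction); the mode-2 fibre T[0,:,0] = [0, -4] gives b = [0, 1]; then c[k] = T[0,1,k] / (a[0]·b[1]) = [-4, 0] / 2 = [-2, 0].
Expanding [2, 1] ⊗ [0, 1] ⊗ [-2, 0] reproduces all 8 entries of T, so T = [2, 1] ⊗ [0, 1] ⊗ [-2, 0] and rank(T) ≤ 1.
These bounds meet, so rank(T) = 1.
Check entry T[1,0,0] = 0: (1)·(0)·(-2) = 0.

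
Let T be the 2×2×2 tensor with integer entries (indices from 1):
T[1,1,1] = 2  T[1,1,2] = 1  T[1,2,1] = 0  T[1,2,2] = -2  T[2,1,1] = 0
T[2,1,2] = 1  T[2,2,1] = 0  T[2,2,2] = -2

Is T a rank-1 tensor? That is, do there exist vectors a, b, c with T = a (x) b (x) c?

The mode-2 unfolding of T (rows indexed by j, columns by (i,k) = (1,1), (1,2), (2,1), (2,2)) is [[2, 1, 0, 1], [0, -2, 0, -2]].
There the 2×2 minor on rows j ∈ {1, 2}, columns (i,k) ∈ {(1,1), (1,2)} is det [[2, 1], [0, -2]] = -4 ≠ 0, so this unfolding has rank ≥ 2; CP rank is at least every unfolding rank, so rank(T) ≥ 2.
In particular rank(T) ≥ 2 > 1, so T is not rank-1.

No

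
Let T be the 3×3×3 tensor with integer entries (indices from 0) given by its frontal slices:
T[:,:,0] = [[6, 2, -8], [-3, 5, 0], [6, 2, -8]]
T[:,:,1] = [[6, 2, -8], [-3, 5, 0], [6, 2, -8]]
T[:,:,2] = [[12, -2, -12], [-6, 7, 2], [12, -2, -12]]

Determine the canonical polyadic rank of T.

Lower bound: the mode-1 unfolding of T (rows indexed by i, columns by (j,k) = (0,0), (0,1), (0,2), (1,0), (1,1), (1,2), (2,0), (2,1), (2,2)) is [[6, 6, 12, 2, 2, -2, -8, -8, -12], [-3, -3, -6, 5, 5, 7, 0, 0, 2], [6, 6, 12, 2, 2, -2, -8, -8, -12]].
There the 2×2 minor on rows i ∈ {0, 1}, columns (j,k) ∈ {(0,0), (1,0)} is det [[6, 2], [-3, 5]] = 36 ≠ 0, so this unfolding has rank ≥ 2; CP rank is at least every unfolding rank, so rank(T) ≥ 2. (This is only a lower bound: in general the CP rank may exceed every unfolding rank, so we still need to exhibit 2 rank-1 terms summing to T.)
Upper bound — finding two terms. Write S_k = T[:,:,k] for the frontal slices: S₀ = [[6, 2, -8], [-3, 5, 0], [6, 2, -8]], S₁ = [[6, 2, -8], [-3, 5, 0], [6, 2, -8]], S₂ = [[12, -2, -12], [-6, 7, 2], [12, -2, -12]].
If T = a₁ ⊗ b₁ ⊗ c₁ + a₂ ⊗ b₂ ⊗ c₂ then each S_k = c₁[k]·a₁b₁ᵀ + c₂[k]·a₂b₂ᵀ. S₀ and S₂ are linearly independent, so a₁b₁ᵀ and a₂b₂ᵀ must span the same plane of matrices: they are the rank-1 matrices of the form x·S₀ + y·S₂.
The 2×2 minor of x·S₀ + y·S₂ on rows {0,1}, columns {0,1} is 36·x² + 108·xy + 72·y² = 36·(x + 2·y)(x + y), vanishing at (x:y) = (2:-1) and (1:-1).
M₁ = 2·S₀ − S₂ = [[0, 6, -4], [0, 3, -2], [0, 6, -4]] = (2, 1, 2)(0, 3, -2)ᵀ and M₂ = S₀ − S₂ = [[-6, 4, 4], [3, -2, -2], [-6, 4, 4]] = −(2, -1, 2)(3, -2, -2)ᵀ, so take a₁ = (2, 1, 2), b₁ = (0, 3, -2), a₂ = (2, -1, 2), b₂ = (3, -2, -2).
Each slice is an integer combination of E₁ = a₁b₁ᵀ and E₂ = a₂b₂ᵀ: S₀ = E₁ + E₂, S₁ = E₁ + E₂, S₂ = E₁ + 2·E₂; reading off coefficients, c₁ = (1, 1, 1) and c₂ = (1, 1, 2).
Hence T = (2, 1, 2) ⊗ (0, 3, -2) ⊗ (1, 1, 1) + (2, -1, 2) ⊗ (3, -2, -2) ⊗ (1, 1, 2), so rank(T) ≤ 2.
These bounds meet, so rank(T) = 2.

2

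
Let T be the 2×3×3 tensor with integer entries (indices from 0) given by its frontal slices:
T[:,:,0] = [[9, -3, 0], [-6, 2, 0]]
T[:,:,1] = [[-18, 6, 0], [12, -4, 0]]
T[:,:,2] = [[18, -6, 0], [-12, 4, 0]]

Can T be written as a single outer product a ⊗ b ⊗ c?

Yes

If T = a ⊗ b ⊗ c then every fibre of T is a multiple of the corresponding factor, so read the factors off the fibres through the nonzero entry T[0,0,0] = 9.
The mode-1 fibre T[:,0,0] = [9, -6] gives a = [3, -2] (primitive direction); the mode-2 fibre T[0,:,0] = [9, -3, 0] gives b = [3, -1, 0]; then c[k] = T[0,0,k] / (a[0]·b[0]) = [9, -18, 18] / 9 = [1, -2, 2].
Expanding [3, -2] ⊗ [3, -1, 0] ⊗ [1, -2, 2] reproduces all 18 entries of T, so T = [3, -2] ⊗ [3, -1, 0] ⊗ [1, -2, 2] and rank(T) ≤ 1.
Equivalently every frontal slice T[:,:,k] is c[k] times the rank-1 matrix [3, -2] ⊗ [3, -1, 0]. So T has rank 1 (it is nonzero).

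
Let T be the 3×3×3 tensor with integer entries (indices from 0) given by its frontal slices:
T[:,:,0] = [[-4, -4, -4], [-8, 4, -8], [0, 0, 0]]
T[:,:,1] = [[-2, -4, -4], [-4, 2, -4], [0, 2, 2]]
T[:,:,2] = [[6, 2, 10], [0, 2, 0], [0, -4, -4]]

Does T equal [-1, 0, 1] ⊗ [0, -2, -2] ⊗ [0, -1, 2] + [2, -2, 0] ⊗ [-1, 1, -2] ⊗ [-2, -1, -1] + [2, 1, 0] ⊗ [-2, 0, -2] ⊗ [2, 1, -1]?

No

Reconstruct entry (0,2,0) from the claimed factors: Σₗ aₗ[0]bₗ[2]cₗ[0] = (-1)·(-2)·(0) + (2)·(-2)·(-2) + (2)·(-2)·(2) = 0, but T[0,2,0] = -4. The claim is false.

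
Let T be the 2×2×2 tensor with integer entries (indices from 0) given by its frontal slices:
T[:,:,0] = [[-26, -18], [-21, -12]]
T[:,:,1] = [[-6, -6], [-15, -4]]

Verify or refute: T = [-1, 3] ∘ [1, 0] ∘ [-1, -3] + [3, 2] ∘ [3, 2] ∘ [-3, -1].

Reconstruct entrywise from the claimed factors. For example, T[1,0,0] = -21 and Σₗ aₗ[1]bₗ[0]cₗ[0] = (3)·(1)·(-1) + (2)·(3)·(-3) = -21; checking all 8 entries, every one matches. The claim holds.

Yes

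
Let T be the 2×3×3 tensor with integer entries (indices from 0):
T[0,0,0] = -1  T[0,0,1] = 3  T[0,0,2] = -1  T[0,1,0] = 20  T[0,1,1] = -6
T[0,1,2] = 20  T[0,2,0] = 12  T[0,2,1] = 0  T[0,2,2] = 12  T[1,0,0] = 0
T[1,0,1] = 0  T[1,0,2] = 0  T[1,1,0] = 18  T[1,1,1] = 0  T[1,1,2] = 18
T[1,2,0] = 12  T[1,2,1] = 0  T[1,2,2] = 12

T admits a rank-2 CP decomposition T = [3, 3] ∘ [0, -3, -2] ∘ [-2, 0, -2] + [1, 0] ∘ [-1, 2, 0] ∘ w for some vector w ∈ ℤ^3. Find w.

Subtract the known terms from T to get the rank-1 residual R = [1, 0] ∘ [-1, 2, 0] ∘ w, so R[i,j,k] = a[i]·b[j]·w[k]. Pick indices with nonzero a[0]·b[0] = (1)·(-1) = -1. Only the fibre through (0,0,·) is needed: R[0,0,:] = T[0,0,:] − Σₗ aₗ[0]bₗ[0]cₗ = [-1, 3, -1] − (3)·(0)·[-2, 0, -2] = [-1, 3, -1]. Then w[k] = R[0,0,k] / -1 for each k, giving w = [-1, 3, -1] / -1 = [1, -3, 1].

w = [1, -3, 1]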